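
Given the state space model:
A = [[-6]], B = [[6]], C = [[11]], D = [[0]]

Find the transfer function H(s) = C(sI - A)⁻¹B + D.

(sI - A)⁻¹ = 1/(s + 6). H(s) = 11 × 6/(s + 6) + 0 = 66/(s + 6).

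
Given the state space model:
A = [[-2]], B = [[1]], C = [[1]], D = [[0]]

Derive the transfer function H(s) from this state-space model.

(sI - A)⁻¹ = 1/(s + 2). H(s) = 1 × 1/(s + 2) + 0 = 1/(s + 2).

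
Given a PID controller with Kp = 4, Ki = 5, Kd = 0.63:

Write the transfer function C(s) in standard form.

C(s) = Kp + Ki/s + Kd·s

Substituting values: C(s) = 4 + 5/s + 0.63s = (0.63s² + 4s + 5)/s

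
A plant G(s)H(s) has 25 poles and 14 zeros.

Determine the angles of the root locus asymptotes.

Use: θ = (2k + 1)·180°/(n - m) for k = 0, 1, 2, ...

n - m = 25 - 14 = 11. Angles: θk = (2k + 1)·180°/11 = 16.36°, 49.09°, 81.82°, 114.55°, 147.27°, 180°, 212.73°, 245.45°, 278.18°, 310.91°, 343.64°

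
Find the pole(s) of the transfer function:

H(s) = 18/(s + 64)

Pole is where denominator = 0: s + 64 = 0, so s = -64.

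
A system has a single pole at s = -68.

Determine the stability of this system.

Pole at s = -68 is in the left half-plane. Stable.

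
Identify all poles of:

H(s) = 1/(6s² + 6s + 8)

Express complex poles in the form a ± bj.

Discriminant = 6² - 4×6×8 = 36 - 192 = -156 < 0, so the poles are a complex conjugate pair s = (-6 ± j√156)/(2×6). Real part = -6/(2×6) = -6/12 = -0.5; imaginary part = ±√156/(2×6) ≈ 1.0408. Poles: s = -0.5 ± 1.0408j.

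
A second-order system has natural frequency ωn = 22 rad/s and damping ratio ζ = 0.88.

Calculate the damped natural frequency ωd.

ωd = ωn√(1 - ζ²) = 22√(1 - 0.88²) = 10.45 rad/s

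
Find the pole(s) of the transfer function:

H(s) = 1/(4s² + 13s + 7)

Discriminant = 13² - 4×4×7 = 169 - 112 = 57 > 0, so two distinct real poles. Using quadratic formula: s = (-13 ± √57)/(2×4) = (-13 ± √57)/8, with √57 ≈ 7.5498. s₁ ≈ -0.6813, s₂ ≈ -2.5687. Poles: s₁ = -0.6813, s₂ = -2.5687.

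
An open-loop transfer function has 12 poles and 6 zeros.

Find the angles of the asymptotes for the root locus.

n - m = 12 - 6 = 6. Angles: θk = (2k + 1)·180°/6 = 30°, 90°, 150°, 210°, 270°, 330°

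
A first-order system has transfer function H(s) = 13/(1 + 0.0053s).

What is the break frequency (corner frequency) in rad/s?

Corner frequency = 1/τ = 1/0.0053 = 188.679 rad/s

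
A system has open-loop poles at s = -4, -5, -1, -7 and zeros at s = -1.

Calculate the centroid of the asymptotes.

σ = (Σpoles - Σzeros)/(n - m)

σ = (Σpoles - Σzeros)/(n - m) = (-17 - (-1))/(4 - 1) = -16/3 = -5.33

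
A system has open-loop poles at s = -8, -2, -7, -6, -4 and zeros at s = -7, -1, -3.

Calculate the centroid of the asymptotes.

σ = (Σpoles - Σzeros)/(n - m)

σ = (Σpoles - Σzeros)/(n - m) = (-27 - (-11))/(5 - 3) = -16/2 = -8.0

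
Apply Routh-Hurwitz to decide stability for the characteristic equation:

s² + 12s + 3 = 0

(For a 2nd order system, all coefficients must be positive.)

Coefficients: 1, 12, 3. All positive, so system is stable.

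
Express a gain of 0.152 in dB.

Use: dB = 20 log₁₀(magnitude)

dB = 20 log₁₀(0.152) = -16.4 dB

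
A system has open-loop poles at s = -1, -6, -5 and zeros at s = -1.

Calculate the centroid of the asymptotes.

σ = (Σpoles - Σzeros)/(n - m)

σ = (Σpoles - Σzeros)/(n - m) = (-12 - (-1))/(3 - 1) = -11/2 = -5.5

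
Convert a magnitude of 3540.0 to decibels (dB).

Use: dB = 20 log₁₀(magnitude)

dB = 20 log₁₀(3540.0) = 71.0 dB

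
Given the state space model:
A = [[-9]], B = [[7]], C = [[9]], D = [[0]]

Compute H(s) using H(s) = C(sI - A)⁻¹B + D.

(sI - A)⁻¹ = 1/(s + 9). H(s) = 9 × 7/(s + 9) + 0 = 63/(s + 9).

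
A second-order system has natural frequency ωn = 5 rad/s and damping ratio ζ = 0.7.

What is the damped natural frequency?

ωd = ωn√(1 - ζ²) = 5√(1 - 0.7²) = 3.57 rad/s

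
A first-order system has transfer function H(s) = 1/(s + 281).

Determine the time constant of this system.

For H(s) = 1/(s + 1/τ), the pole is at -1/τ = -281, so τ = 1/281 = 0.0036 s.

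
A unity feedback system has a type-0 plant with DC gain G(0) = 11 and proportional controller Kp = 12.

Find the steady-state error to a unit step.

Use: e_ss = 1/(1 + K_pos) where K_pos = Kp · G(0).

K_pos = Kp · G(0) = 12 × 11 = 132. e_ss = 1/(1 + 132) = 0.0075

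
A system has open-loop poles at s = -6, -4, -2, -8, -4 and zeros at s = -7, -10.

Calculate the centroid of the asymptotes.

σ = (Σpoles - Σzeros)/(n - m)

σ = (Σpoles - Σzeros)/(n - m) = (-24 - (-17))/(5 - 2) = -7/3 = -2.33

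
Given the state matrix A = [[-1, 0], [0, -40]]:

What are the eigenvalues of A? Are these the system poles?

For diagonal matrix, eigenvalues are diagonal entries: λ₁ = -1, λ₂ = -40. Eigenvalues of A = system poles.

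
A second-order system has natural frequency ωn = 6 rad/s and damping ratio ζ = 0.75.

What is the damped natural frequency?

ωd = ωn√(1 - ζ²) = 6√(1 - 0.75²) = 3.97 rad/s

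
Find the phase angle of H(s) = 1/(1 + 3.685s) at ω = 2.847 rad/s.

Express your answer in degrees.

Phase = -arctan(ωτ) = -arctan(2.847 × 3.685) = -84.6°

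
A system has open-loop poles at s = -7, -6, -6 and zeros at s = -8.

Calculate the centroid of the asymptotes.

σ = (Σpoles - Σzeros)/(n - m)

σ = (Σpoles - Σzeros)/(n - m) = (-19 - (-8))/(3 - 1) = -11/2 = -5.5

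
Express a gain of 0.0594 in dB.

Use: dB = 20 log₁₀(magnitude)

dB = 20 log₁₀(0.0594) = -24.5 dB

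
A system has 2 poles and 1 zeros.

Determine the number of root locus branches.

Root locus has n branches where n = number of poles = 2.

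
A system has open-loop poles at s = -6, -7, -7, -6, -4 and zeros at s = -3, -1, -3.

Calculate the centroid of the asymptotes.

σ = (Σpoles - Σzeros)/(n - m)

σ = (Σpoles - Σzeros)/(n - m) = (-30 - (-7))/(5 - 3) = -23/2 = -11.5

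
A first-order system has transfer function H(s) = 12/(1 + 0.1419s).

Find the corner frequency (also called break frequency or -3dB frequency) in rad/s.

Corner frequency = 1/τ = 1/0.1419 = 7.047 rad/s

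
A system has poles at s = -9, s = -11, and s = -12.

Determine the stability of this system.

All poles are in the left half-plane. System is stable.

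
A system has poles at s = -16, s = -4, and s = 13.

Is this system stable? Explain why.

Pole(s) at s = 13 are not in the left half-plane. System is unstable.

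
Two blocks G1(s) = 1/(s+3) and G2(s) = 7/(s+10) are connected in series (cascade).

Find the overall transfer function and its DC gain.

Series: multiply transfer functions. G_eq = 1/(s+3) × 7/(s+10) = 7/((s+3)(s+10)). DC gain = 7/(3×10) = 0.2333.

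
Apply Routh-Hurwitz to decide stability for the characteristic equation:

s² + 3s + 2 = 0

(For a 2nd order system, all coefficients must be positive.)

Coefficients: 1, 3, 2. All positive, so system is stable.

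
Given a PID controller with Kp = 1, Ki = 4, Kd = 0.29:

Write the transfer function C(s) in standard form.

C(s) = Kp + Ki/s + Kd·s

Substituting values: C(s) = 1 + 4/s + 0.29s = (0.29s² + s + 4)/s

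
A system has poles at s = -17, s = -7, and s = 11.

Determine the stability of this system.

Pole(s) at s = 11 are not in the left half-plane. System is unstable.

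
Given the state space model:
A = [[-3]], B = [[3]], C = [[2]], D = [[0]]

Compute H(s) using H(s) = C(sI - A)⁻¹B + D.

(sI - A)⁻¹ = 1/(s + 3). H(s) = 2 × 3/(s + 3) + 0 = 6/(s + 3).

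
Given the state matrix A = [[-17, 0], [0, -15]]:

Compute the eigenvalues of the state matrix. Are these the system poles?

For diagonal matrix, eigenvalues are diagonal entries: λ₁ = -17, λ₂ = -15. Eigenvalues of A = system poles.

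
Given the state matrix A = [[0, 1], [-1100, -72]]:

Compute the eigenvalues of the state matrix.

det(A - λI) = λ² - (-72)λ + 1100 = (λ - (-22))(λ - (-50)). Eigenvalues: -22, -50.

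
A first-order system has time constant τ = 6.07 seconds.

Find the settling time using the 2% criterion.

For first-order system, 2% settling time ≈ 4τ = 4 × 6.07 = 24.28 s.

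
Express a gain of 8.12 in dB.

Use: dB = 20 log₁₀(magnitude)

dB = 20 log₁₀(8.12) = 18.2 dB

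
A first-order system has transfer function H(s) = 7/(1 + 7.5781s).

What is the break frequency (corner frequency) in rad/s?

Corner frequency = 1/τ = 1/7.5781 = 0.132 rad/s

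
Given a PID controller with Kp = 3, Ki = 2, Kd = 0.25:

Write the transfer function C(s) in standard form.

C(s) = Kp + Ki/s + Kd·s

Substituting values: C(s) = 3 + 2/s + 0.25s = (0.25s² + 3s + 2)/s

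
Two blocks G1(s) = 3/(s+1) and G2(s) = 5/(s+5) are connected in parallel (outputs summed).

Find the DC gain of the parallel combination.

Parallel: G_eq = G1 + G2. DC gain = G1(0) + G2(0) = 3/1 + 5/5 = 3 + 1 = 4.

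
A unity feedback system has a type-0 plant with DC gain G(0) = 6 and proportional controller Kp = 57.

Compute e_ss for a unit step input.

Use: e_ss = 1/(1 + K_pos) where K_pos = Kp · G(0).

K_pos = Kp · G(0) = 57 × 6 = 342. e_ss = 1/(1 + 342) = 0.0029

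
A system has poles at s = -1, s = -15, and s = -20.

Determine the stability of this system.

All poles are in the left half-plane. System is stable.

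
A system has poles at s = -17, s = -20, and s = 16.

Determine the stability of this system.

Pole(s) at s = 16 are not in the left half-plane. System is unstable.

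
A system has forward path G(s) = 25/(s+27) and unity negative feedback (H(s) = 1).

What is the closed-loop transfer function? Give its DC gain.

T(s) = G/(1+GH) = [25/(s+27)] / [1 + 25/(s+27)] = 25/(s+27+25) = 25/(s+52). DC gain = 25/52 = 0.4808.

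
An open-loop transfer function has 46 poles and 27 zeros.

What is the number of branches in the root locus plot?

Root locus has n branches where n = number of poles = 46.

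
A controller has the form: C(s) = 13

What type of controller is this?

This is a Proportional (P) controller.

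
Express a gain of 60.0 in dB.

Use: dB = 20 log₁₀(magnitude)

dB = 20 log₁₀(60.0) = 35.6 dB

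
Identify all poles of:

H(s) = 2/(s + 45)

Pole is where denominator = 0: s + 45 = 0, so s = -45.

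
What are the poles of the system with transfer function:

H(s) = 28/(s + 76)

Pole is where denominator = 0: s + 76 = 0, so s = -76.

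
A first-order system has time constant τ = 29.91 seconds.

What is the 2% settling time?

For first-order system, 2% settling time ≈ 4τ = 4 × 29.91 = 119.64 s.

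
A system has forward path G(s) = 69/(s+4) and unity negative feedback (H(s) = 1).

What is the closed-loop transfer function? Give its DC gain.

T(s) = G/(1+GH) = [69/(s+4)] / [1 + 69/(s+4)] = 69/(s+4+69) = 69/(s+73). DC gain = 69/73 = 0.9452.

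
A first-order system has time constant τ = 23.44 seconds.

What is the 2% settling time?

For first-order system, 2% settling time ≈ 4τ = 4 × 23.44 = 93.76 s.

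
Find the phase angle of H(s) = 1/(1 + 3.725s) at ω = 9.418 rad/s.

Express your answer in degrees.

Phase = -arctan(ωτ) = -arctan(9.418 × 3.725) = -88.4°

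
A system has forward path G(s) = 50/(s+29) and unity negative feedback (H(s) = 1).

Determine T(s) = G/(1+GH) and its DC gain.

T(s) = G/(1+GH) = [50/(s+29)] / [1 + 50/(s+29)] = 50/(s+29+50) = 50/(s+79). DC gain = 50/79 = 0.6329.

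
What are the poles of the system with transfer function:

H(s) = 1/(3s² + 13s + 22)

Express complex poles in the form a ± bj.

Discriminant = 13² - 4×3×22 = 169 - 264 = -95 < 0, so the poles are a complex conjugate pair s = (-13 ± j√95)/(2×3). Real part = -13/(2×3) = -13/6 ≈ -2.1667; imaginary part = ±√95/(2×3) ≈ 1.6245. Poles: s = -2.1667 ± 1.6245j.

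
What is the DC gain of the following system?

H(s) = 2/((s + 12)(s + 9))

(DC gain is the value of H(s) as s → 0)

DC gain = H(0) = 2/(12 × 9) = 2/108 = 0.0185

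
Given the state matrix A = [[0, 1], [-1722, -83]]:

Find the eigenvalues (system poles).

det(A - λI) = λ² - (-83)λ + 1722 = (λ - (-42))(λ - (-41)). Eigenvalues: -42, -41.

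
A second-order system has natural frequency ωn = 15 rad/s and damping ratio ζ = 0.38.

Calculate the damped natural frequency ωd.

ωd = ωn√(1 - ζ²) = 15√(1 - 0.38²) = 13.87 rad/s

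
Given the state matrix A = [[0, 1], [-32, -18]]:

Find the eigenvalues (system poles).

det(A - λI) = λ² - (-18)λ + 32 = (λ - (-2))(λ - (-16)). Eigenvalues: -2, -16.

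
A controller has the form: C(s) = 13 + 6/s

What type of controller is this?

This is a Proportional-Integral (PI) controller.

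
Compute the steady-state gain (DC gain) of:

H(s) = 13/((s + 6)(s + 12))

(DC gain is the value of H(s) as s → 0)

DC gain = H(0) = 13/(6 × 12) = 13/72 = 0.1806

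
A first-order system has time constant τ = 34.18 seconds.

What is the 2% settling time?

For first-order system, 2% settling time ≈ 4τ = 4 × 34.18 = 136.72 s.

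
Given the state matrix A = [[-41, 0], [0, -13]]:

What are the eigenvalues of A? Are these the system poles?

For diagonal matrix, eigenvalues are diagonal entries: λ₁ = -41, λ₂ = -13. Eigenvalues of A = system poles.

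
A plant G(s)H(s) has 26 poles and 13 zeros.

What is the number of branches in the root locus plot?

Root locus has n branches where n = number of poles = 26.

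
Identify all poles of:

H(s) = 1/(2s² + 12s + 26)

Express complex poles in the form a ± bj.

Discriminant = 12² - 4×2×26 = 144 - 208 = -64 < 0, so the poles are a complex conjugate pair s = (-12 ± j√64)/(2×2). Real part = -12/(2×2) = -12/4 = -3; imaginary part = ±√64/(2×2) = 8/4 = 2. Poles: s = -3 ± 2j.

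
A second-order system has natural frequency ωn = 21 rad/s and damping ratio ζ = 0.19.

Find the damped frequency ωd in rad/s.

ωd = ωn√(1 - ζ²) = 21√(1 - 0.19²) = 20.62 rad/s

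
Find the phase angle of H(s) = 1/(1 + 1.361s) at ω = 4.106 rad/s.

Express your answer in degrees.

Phase = -arctan(ωτ) = -arctan(4.106 × 1.361) = -79.9°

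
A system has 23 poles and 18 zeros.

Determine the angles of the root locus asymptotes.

n - m = 23 - 18 = 5. Angles: θk = (2k + 1)·180°/5 = 36°, 108°, 180°, 252°, 324°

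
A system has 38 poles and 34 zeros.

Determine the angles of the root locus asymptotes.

n - m = 38 - 34 = 4. Angles: θk = (2k + 1)·180°/4 = 45°, 135°, 225°, 315°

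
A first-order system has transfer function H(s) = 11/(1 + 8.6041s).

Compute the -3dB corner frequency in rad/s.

Corner frequency = 1/τ = 1/8.6041 = 0.116 rad/s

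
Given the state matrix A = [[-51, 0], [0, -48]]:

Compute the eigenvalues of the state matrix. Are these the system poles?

For diagonal matrix, eigenvalues are diagonal entries: λ₁ = -51, λ₂ = -48. Eigenvalues of A = system poles.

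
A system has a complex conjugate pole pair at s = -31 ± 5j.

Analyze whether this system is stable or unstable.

Real part of poles is -31 (< 0, left half-plane). Stable.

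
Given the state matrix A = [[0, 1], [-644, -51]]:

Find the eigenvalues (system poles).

det(A - λI) = λ² - (-51)λ + 644 = (λ - (-23))(λ - (-28)). Eigenvalues: -23, -28.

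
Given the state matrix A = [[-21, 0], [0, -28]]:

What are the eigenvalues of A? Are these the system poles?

For diagonal matrix, eigenvalues are diagonal entries: λ₁ = -21, λ₂ = -28. Eigenvalues of A = system poles.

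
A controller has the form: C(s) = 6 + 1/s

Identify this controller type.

This is a Proportional-Integral (PI) controller.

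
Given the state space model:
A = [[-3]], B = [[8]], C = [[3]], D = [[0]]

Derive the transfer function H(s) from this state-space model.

(sI - A)⁻¹ = 1/(s + 3). H(s) = 3 × 8/(s + 3) + 0 = 24/(s + 3).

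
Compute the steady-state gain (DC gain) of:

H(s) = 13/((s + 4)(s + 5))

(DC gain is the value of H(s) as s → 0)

DC gain = H(0) = 13/(4 × 5) = 13/20 = 0.65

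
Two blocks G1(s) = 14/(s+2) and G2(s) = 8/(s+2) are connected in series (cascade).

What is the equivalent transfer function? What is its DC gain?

Series: multiply transfer functions. G_eq = 14/(s+2) × 8/(s+2) = 112/((s+2)(s+2)). DC gain = 112/(2×2) = 28.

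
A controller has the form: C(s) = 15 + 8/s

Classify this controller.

This is a Proportional-Integral (PI) controller.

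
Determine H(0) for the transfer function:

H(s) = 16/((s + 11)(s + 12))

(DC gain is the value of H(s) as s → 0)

DC gain = H(0) = 16/(11 × 12) = 16/132 = 0.1212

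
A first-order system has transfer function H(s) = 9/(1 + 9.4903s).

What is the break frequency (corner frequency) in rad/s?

Corner frequency = 1/τ = 1/9.4903 = 0.105 rad/s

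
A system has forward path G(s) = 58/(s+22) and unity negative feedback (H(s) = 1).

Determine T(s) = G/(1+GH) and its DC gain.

T(s) = G/(1+GH) = [58/(s+22)] / [1 + 58/(s+22)] = 58/(s+22+58) = 58/(s+80). DC gain = 58/80 = 0.725.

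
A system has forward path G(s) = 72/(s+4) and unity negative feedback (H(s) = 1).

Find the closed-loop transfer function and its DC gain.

T(s) = G/(1+GH) = [72/(s+4)] / [1 + 72/(s+4)] = 72/(s+4+72) = 72/(s+76). DC gain = 72/76 = 0.9474.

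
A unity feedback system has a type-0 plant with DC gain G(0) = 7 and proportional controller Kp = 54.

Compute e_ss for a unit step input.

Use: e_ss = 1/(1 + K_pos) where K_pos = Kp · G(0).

K_pos = Kp · G(0) = 54 × 7 = 378. e_ss = 1/(1 + 378) = 0.0026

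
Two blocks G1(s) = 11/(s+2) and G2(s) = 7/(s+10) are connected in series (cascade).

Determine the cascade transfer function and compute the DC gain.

Series: multiply transfer functions. G_eq = 11/(s+2) × 7/(s+10) = 77/((s+2)(s+10)). DC gain = 77/(2×10) = 3.85.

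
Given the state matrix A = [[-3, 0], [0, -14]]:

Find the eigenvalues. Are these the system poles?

For diagonal matrix, eigenvalues are diagonal entries: λ₁ = -3, λ₂ = -14. Eigenvalues of A = system poles.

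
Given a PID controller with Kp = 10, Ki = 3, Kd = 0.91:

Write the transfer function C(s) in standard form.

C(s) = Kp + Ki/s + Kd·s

Substituting values: C(s) = 10 + 3/s + 0.91s = (0.91s² + 10s + 3)/s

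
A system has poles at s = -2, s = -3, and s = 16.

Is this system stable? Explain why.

Pole(s) at s = 16 are not in the left half-plane. System is unstable.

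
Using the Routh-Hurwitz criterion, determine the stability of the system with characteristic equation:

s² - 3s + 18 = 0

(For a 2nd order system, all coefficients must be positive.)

Coefficients: 1, -3, 18. b=-3 not positive, so system is unstable.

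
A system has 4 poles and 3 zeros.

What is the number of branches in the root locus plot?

Root locus has n branches where n = number of poles = 4.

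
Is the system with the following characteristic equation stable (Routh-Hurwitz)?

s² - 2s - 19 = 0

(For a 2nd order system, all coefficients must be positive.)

Coefficients: 1, -2, -19. b=-2, c=-19 not positive, so system is unstable.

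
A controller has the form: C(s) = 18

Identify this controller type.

This is a Proportional (P) controller.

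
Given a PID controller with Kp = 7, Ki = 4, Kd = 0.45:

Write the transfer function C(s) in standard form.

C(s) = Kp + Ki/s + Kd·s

Substituting values: C(s) = 7 + 4/s + 0.45s = (0.45s² + 7s + 4)/s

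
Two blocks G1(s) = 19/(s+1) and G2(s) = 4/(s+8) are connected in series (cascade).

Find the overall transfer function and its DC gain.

Series: multiply transfer functions. G_eq = 19/(s+1) × 4/(s+8) = 76/((s+1)(s+8)). DC gain = 76/(1×8) = 9.5.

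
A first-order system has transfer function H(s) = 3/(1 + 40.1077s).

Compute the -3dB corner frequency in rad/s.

Corner frequency = 1/τ = 1/40.1077 = 0.025 rad/s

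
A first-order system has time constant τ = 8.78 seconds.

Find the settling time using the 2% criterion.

For first-order system, 2% settling time ≈ 4τ = 4 × 8.78 = 35.12 s.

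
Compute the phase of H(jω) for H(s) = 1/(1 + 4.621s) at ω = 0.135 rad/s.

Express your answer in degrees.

Phase = -arctan(ωτ) = -arctan(0.135 × 4.621) = -32.0°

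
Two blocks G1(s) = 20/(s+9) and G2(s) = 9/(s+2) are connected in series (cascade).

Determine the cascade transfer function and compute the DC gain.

Series: multiply transfer functions. G_eq = 20/(s+9) × 9/(s+2) = 180/((s+9)(s+2)). DC gain = 180/(9×2) = 10.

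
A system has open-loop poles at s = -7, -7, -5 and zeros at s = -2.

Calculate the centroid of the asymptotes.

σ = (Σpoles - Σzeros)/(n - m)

σ = (Σpoles - Σzeros)/(n - m) = (-19 - (-2))/(3 - 1) = -17/2 = -8.5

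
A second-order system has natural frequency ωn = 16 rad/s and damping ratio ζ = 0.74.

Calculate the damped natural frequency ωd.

ωd = ωn√(1 - ζ²) = 16√(1 - 0.74²) = 10.76 rad/s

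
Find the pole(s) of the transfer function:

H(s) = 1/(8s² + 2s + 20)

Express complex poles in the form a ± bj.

Discriminant = 2² - 4×8×20 = 4 - 640 = -636 < 0, so the poles are a complex conjugate pair s = (-2 ± j√636)/(2×8). Real part = -2/(2×8) = -2/16 = -0.125; imaginary part = ±√636/(2×8) ≈ 1.5762. Poles: s = -0.125 ± 1.5762j.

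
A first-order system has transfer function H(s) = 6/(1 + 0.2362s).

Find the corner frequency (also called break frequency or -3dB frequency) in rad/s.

Corner frequency = 1/τ = 1/0.2362 = 4.234 rad/s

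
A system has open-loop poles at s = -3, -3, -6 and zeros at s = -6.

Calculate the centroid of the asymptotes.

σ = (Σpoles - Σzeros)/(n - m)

σ = (Σpoles - Σzeros)/(n - m) = (-12 - (-6))/(3 - 1) = -6/2 = -3.0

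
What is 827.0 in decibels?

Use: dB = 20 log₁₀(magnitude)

dB = 20 log₁₀(827.0) = 58.4 dB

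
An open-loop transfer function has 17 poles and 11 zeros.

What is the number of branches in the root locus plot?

Root locus has n branches where n = number of poles = 17.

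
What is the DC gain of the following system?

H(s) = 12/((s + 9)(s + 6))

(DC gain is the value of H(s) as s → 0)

DC gain = H(0) = 12/(9 × 6) = 12/54 = 0.2222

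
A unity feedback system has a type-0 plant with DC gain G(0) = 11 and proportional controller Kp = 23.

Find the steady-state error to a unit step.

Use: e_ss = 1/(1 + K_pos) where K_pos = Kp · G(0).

K_pos = Kp · G(0) = 23 × 11 = 253. e_ss = 1/(1 + 253) = 0.0039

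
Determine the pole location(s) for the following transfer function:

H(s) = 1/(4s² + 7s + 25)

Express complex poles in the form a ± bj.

Discriminant = 7² - 4×4×25 = 49 - 400 = -351 < 0, so the poles are a complex conjugate pair s = (-7 ± j√351)/(2×4). Real part = -7/(2×4) = -7/8 = -0.875; imaginary part = ±√351/(2×4) ≈ 2.3419. Poles: s = -0.875 ± 2.3419j.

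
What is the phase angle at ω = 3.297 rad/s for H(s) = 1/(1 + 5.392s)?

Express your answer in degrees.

Phase = -arctan(ωτ) = -arctan(3.297 × 5.392) = -86.8°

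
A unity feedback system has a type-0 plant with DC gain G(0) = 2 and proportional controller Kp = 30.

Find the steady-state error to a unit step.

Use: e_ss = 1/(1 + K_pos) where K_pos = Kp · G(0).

K_pos = Kp · G(0) = 30 × 2 = 60. e_ss = 1/(1 + 60) = 0.0164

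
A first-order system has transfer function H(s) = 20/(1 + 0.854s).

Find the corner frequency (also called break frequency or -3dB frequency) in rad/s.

Corner frequency = 1/τ = 1/0.854 = 1.171 rad/s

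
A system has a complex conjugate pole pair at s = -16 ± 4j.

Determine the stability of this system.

Real part of poles is -16 (< 0, left half-plane). Stable.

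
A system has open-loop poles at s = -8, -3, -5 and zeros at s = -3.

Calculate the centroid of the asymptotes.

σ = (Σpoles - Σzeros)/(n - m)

σ = (Σpoles - Σzeros)/(n - m) = (-16 - (-3))/(3 - 1) = -13/2 = -6.5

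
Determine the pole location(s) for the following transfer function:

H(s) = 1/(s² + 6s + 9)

Discriminant = 6² - 4×1×9 = 36 - 36 = 0, so there is a repeated real pole at s = -6/(2×1) = -6/2 = -3. Pole: s = -3 (repeated, multiplicity 2).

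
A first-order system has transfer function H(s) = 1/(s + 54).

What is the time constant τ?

For H(s) = 1/(s + 1/τ), the pole is at -1/τ = -54, so τ = 1/54 = 0.0185 s.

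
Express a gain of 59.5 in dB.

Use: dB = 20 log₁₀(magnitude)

dB = 20 log₁₀(59.5) = 35.5 dB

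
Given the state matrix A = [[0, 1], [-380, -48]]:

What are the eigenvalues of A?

det(A - λI) = λ² - (-48)λ + 380 = (λ - (-38))(λ - (-10)). Eigenvalues: -38, -10.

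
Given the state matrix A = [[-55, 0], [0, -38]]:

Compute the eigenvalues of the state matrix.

For diagonal matrix, eigenvalues are diagonal entries: λ₁ = -55, λ₂ = -38.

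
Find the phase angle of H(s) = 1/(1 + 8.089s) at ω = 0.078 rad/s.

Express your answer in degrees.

Phase = -arctan(ωτ) = -arctan(0.078 × 8.089) = -32.2°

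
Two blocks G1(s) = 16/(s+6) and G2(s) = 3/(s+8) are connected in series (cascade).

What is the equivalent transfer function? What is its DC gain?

Series: multiply transfer functions. G_eq = 16/(s+6) × 3/(s+8) = 48/((s+6)(s+8)). DC gain = 48/(6×8) = 1.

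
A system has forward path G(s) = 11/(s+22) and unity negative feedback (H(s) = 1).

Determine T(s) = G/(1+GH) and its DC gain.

T(s) = G/(1+GH) = [11/(s+22)] / [1 + 11/(s+22)] = 11/(s+22+11) = 11/(s+33). DC gain = 11/33 = 0.3333.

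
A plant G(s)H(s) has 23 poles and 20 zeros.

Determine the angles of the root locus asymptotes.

n - m = 23 - 20 = 3. Angles: θk = (2k + 1)·180°/3 = 60°, 180°, 300°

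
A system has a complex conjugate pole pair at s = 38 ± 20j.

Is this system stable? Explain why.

Real part of poles is 38 (> 0, right half-plane). Unstable.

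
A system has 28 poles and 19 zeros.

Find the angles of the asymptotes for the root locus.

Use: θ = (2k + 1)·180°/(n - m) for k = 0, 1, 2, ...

n - m = 28 - 19 = 9. Angles: θk = (2k + 1)·180°/9 = 20°, 60°, 100°, 140°, 180°, 220°, 260°, 300°, 340°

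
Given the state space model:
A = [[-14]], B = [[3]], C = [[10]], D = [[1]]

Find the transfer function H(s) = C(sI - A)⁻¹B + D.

(sI - A)⁻¹ = 1/(s + 14). H(s) = 10×3/(s + 14) + 1 = (s + 44)/(s + 14).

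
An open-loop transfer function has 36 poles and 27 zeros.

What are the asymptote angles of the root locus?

n - m = 36 - 27 = 9. Angles: θk = (2k + 1)·180°/9 = 20°, 60°, 100°, 140°, 180°, 220°, 260°, 300°, 340°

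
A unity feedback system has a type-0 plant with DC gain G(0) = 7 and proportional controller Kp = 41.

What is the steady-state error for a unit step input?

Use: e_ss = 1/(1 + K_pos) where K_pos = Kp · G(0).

K_pos = Kp · G(0) = 41 × 7 = 287. e_ss = 1/(1 + 287) = 0.0035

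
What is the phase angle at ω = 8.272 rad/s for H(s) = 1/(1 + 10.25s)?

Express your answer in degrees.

Phase = -arctan(ωτ) = -arctan(8.272 × 10.25) = -89.3°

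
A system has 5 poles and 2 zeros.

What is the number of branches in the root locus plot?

Root locus has n branches where n = number of poles = 5.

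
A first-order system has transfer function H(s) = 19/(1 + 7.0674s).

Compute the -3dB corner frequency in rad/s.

Corner frequency = 1/τ = 1/7.0674 = 0.141 rad/s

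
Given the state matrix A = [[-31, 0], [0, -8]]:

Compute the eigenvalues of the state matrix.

For diagonal matrix, eigenvalues are diagonal entries: λ₁ = -31, λ₂ = -8.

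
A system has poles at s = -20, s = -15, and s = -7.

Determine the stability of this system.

All poles are in the left half-plane. System is stable.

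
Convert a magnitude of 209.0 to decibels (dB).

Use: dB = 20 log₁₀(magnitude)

dB = 20 log₁₀(209.0) = 46.4 dB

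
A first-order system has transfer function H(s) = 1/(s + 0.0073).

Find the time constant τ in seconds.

For H(s) = 1/(s + 1/τ), the pole is at -1/τ = -0.0073, so τ = 1/0.0073 = 137 s.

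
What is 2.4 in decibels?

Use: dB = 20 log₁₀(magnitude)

dB = 20 log₁₀(2.4) = 7.6 dB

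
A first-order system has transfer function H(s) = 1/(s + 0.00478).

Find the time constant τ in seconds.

For H(s) = 1/(s + 1/τ), the pole is at -1/τ = -0.00478, so τ = 1/0.00478 = 209.2 s.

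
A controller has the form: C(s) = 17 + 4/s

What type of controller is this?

This is a Proportional-Integral (PI) controller.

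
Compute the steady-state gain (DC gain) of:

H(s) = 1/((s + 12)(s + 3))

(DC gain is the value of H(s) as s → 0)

DC gain = H(0) = 1/(12 × 3) = 1/36 = 0.0278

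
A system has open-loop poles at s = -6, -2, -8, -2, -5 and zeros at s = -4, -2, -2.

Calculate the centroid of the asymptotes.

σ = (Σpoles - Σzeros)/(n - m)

σ = (Σpoles - Σzeros)/(n - m) = (-23 - (-8))/(5 - 3) = -15/2 = -7.5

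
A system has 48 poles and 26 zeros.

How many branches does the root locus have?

Root locus has n branches where n = number of poles = 48.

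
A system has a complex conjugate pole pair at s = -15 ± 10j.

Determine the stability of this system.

Real part of poles is -15 (< 0, left half-plane). Stable.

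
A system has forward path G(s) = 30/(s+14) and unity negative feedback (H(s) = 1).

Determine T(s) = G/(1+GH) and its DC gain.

T(s) = G/(1+GH) = [30/(s+14)] / [1 + 30/(s+14)] = 30/(s+14+30) = 30/(s+44). DC gain = 30/44 = 0.6818.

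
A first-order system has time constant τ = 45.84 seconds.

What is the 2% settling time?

For first-order system, 2% settling time ≈ 4τ = 4 × 45.84 = 183.36 s.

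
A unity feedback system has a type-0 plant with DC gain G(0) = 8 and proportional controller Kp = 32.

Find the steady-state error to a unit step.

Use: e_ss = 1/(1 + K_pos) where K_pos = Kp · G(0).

K_pos = Kp · G(0) = 32 × 8 = 256. e_ss = 1/(1 + 256) = 0.0039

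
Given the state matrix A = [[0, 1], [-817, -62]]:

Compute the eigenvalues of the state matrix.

det(A - λI) = λ² - (-62)λ + 817 = (λ - (-43))(λ - (-19)). Eigenvalues: -43, -19.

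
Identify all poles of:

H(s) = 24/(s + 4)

Pole is where denominator = 0: s + 4 = 0, so s = -4.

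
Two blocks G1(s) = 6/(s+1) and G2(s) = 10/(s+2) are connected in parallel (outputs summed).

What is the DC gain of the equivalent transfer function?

Parallel: G_eq = G1 + G2. DC gain = G1(0) + G2(0) = 6/1 + 10/2 = 6 + 5 = 11.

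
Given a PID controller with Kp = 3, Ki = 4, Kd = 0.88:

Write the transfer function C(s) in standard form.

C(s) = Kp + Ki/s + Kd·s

Substituting values: C(s) = 3 + 4/s + 0.88s = (0.88s² + 3s + 4)/s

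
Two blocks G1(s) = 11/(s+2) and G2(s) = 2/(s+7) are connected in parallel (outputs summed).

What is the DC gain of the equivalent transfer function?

Parallel: G_eq = G1 + G2. DC gain = G1(0) + G2(0) = 11/2 + 2/7 = 5.5 + 0.2857 = 5.7857.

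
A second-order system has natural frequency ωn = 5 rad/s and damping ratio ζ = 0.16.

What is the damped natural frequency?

ωd = ωn√(1 - ζ²) = 5√(1 - 0.16²) = 4.94 rad/s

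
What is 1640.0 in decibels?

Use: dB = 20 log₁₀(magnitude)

dB = 20 log₁₀(1640.0) = 64.3 dB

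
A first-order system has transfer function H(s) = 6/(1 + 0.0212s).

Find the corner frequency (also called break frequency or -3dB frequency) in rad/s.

Corner frequency = 1/τ = 1/0.0212 = 47.17 rad/s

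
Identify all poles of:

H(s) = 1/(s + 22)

Pole is where denominator = 0: s + 22 = 0, so s = -22.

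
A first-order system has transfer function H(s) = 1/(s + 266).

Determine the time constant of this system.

For H(s) = 1/(s + 1/τ), the pole is at -1/τ = -266, so τ = 1/266 = 0.0038 s.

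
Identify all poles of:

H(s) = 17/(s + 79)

Pole is where denominator = 0: s + 79 = 0, so s = -79.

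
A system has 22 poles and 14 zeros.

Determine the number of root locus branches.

Root locus has n branches where n = number of poles = 22.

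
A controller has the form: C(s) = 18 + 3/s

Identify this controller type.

This is a Proportional-Integral (PI) controller.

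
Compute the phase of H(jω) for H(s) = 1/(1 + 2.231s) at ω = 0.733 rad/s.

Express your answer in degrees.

Phase = -arctan(ωτ) = -arctan(0.733 × 2.231) = -58.6°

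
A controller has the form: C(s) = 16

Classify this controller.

This is a Proportional (P) controller.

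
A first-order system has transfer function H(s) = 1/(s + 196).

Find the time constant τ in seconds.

For H(s) = 1/(s + 1/τ), the pole is at -1/τ = -196, so τ = 1/196 = 0.0051 s.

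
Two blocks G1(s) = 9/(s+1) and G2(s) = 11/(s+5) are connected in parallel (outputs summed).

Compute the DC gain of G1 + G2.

Parallel: G_eq = G1 + G2. DC gain = G1(0) + G2(0) = 9/1 + 11/5 = 9 + 2.2 = 11.2.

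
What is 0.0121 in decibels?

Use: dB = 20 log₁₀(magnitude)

dB = 20 log₁₀(0.0121) = -38.3 dB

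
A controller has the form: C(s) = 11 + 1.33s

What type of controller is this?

This is a Proportional-Derivative (PD) controller.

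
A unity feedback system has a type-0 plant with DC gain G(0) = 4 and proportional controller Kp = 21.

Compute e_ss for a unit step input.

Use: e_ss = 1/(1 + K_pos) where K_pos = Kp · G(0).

K_pos = Kp · G(0) = 21 × 4 = 84. e_ss = 1/(1 + 84) = 0.0118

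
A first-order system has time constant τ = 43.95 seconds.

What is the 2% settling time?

For first-order system, 2% settling time ≈ 4τ = 4 × 43.95 = 175.8 s.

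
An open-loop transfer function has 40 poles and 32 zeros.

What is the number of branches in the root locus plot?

Root locus has n branches where n = number of poles = 40.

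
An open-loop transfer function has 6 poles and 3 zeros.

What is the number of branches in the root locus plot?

Root locus has n branches where n = number of poles = 6.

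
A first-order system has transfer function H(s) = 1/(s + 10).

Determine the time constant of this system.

For H(s) = 1/(s + 1/τ), the pole is at -1/τ = -10, so τ = 1/10 = 0.1 s.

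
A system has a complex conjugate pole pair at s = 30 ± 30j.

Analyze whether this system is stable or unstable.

Real part of poles is 30 (> 0, right half-plane). Unstable.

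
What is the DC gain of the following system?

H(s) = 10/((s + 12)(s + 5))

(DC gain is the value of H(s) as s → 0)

DC gain = H(0) = 10/(12 × 5) = 10/60 = 0.1667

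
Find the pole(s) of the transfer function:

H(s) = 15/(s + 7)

Pole is where denominator = 0: s + 7 = 0, so s = -7.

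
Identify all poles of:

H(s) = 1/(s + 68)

Pole is where denominator = 0: s + 68 = 0, so s = -68.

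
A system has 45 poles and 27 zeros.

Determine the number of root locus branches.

Root locus has n branches where n = number of poles = 45.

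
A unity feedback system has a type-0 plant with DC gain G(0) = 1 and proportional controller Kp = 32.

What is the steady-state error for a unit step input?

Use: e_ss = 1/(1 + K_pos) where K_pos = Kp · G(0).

K_pos = Kp · G(0) = 32 × 1 = 32. e_ss = 1/(1 + 32) = 0.0303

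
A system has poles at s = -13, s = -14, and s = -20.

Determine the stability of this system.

All poles are in the left half-plane. System is stable.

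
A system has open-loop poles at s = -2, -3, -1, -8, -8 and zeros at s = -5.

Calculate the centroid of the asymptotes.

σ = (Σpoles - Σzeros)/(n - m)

σ = (Σpoles - Σzeros)/(n - m) = (-22 - (-5))/(5 - 1) = -17/4 = -4.25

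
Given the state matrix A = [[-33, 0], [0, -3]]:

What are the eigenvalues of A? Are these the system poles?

For diagonal matrix, eigenvalues are diagonal entries: λ₁ = -33, λ₂ = -3. Eigenvalues of A = system poles.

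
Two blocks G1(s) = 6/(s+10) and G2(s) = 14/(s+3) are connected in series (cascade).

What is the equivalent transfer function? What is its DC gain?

Series: multiply transfer functions. G_eq = 6/(s+10) × 14/(s+3) = 84/((s+10)(s+3)). DC gain = 84/(10×3) = 2.8.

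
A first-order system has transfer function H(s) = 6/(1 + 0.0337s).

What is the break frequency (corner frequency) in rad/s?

Corner frequency = 1/τ = 1/0.0337 = 29.674 rad/s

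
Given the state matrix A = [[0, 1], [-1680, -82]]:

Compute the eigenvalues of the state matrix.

det(A - λI) = λ² - (-82)λ + 1680 = (λ - (-42))(λ - (-40)). Eigenvalues: -42, -40.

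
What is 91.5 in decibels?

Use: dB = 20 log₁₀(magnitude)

dB = 20 log₁₀(91.5) = 39.2 dB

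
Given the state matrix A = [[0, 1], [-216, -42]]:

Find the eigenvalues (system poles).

det(A - λI) = λ² - (-42)λ + 216 = (λ - (-36))(λ - (-6)). Eigenvalues: -36, -6.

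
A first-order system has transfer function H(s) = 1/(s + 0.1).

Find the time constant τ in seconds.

For H(s) = 1/(s + 1/τ), the pole is at -1/τ = -0.1, so τ = 1/0.1 = 10 s.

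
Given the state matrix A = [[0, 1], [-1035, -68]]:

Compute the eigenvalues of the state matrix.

det(A - λI) = λ² - (-68)λ + 1035 = (λ - (-45))(λ - (-23)). Eigenvalues: -45, -23.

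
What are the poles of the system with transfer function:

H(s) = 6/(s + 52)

Pole is where denominator = 0: s + 52 = 0, so s = -52.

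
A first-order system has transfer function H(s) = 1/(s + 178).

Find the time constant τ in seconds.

For H(s) = 1/(s + 1/τ), the pole is at -1/τ = -178, so τ = 1/178 = 0.0056 s.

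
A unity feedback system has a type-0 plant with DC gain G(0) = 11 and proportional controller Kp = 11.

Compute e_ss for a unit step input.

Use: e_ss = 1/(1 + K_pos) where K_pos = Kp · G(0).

K_pos = Kp · G(0) = 11 × 11 = 121. e_ss = 1/(1 + 121) = 0.0082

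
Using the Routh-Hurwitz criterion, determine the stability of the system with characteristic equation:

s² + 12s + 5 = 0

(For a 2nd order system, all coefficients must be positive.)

Coefficients: 1, 12, 5. All positive, so system is stable.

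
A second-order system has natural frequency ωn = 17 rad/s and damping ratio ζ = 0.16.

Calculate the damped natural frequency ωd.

ωd = ωn√(1 - ζ²) = 17√(1 - 0.16²) = 16.78 rad/s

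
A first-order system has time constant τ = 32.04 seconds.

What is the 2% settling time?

For first-order system, 2% settling time ≈ 4τ = 4 × 32.04 = 128.16 s.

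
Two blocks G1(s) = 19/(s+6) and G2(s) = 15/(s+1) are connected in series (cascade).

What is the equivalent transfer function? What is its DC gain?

Series: multiply transfer functions. G_eq = 19/(s+6) × 15/(s+1) = 285/((s+6)(s+1)). DC gain = 285/(6×1) = 47.5.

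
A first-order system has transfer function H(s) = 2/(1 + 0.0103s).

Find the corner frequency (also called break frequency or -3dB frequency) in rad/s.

Corner frequency = 1/τ = 1/0.0103 = 97.087 rad/s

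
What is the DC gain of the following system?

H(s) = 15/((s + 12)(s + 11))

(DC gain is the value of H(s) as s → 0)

DC gain = H(0) = 15/(12 × 11) = 15/132 = 0.1136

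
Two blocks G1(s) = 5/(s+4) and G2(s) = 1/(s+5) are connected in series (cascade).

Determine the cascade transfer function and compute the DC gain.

Series: multiply transfer functions. G_eq = 5/(s+4) × 1/(s+5) = 5/((s+4)(s+5)). DC gain = 5/(4×5) = 0.25.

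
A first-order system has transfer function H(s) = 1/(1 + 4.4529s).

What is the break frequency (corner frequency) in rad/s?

Corner frequency = 1/τ = 1/4.4529 = 0.225 rad/s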